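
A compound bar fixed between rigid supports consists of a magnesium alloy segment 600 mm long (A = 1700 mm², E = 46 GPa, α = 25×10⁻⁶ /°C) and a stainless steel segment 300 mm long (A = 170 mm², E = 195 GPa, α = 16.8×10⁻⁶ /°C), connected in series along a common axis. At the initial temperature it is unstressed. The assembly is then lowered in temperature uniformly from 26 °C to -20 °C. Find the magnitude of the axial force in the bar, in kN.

If the supports were absent, the total length change would be Σ αᵢΔT Lᵢ = 25×10⁻⁶×46×600 + 16.8×10⁻⁶×46×300 = 0.9218 mm.
The rigid supports impose zero overall length change; the single axial force P common to all segments must satisfy P Σ Lᵢ/(AᵢEᵢ) = δ_free.
The series flexibility is Σ Lᵢ/(AᵢEᵢ) = 600/(1700×46×10³) + 300/(170×195×10³) = 1.672×10⁻⁵ mm/N.
So P = 0.9218 / 1.672×10⁻⁵ = 55.13 kN, tensile.

P ≈ 55.1 kN (tensile)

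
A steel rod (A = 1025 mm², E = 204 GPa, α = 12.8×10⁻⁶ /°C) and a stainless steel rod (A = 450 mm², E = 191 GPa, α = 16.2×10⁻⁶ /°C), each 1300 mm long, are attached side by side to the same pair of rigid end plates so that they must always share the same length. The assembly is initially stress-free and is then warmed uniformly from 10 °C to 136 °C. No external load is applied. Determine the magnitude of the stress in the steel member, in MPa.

The stainless steel has the larger α, so on heating it would change length more than the steel if both were free. The rigid plates force a common final length, so the stainless steel is put into compression and the steel into tension, with equal and opposite forces P (no external load).
Setting the final lengths equal and cancelling L: (α₁ − α₂)ΔT = P/(A₁E₁) + P/(A₂E₂).
|α₁ − α₂|·ΔT = 3.4×10⁻⁶ × 126 = 0.0004284.
1/(A₁E₁) + 1/(A₂E₂) = 1/(1025×204×10³) + 1/(450×191×10³) = 1.642×10⁻⁸ N⁻¹.
P = 0.0004284 / 1.642×10⁻⁸ = 26090 N = 26.09 kN.
σ_{steel} = P/A₁ = 26090/1025 = 25.46 MPa, tensile.

σ ≈ 25.5 MPa (tensile)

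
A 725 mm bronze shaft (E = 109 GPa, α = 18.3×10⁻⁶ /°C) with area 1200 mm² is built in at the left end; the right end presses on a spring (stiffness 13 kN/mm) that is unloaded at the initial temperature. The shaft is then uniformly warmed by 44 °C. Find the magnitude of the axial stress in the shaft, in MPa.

σ ≈ 5.9 MPa (compressive)

If the spring were absent the shaft would lengthen by αΔT L = 18.3×10⁻⁶ × 44 × 725 = 0.5838 mm.
Let P be the compressive force at the spring. The shaft shortens elastically by PL/(AE) and the spring compresses by P/k; together these equal δ_free.
So P = δ_free / [L/(AE) + 1/k] = 0.5838 / [ 725/(1200×109×10³) + 1/(13×10³) ].
P = 0.5838 / 8.247×10⁻⁵ = 7079 N.
σ = P/A = 7079/1200 = 5.899 MPa.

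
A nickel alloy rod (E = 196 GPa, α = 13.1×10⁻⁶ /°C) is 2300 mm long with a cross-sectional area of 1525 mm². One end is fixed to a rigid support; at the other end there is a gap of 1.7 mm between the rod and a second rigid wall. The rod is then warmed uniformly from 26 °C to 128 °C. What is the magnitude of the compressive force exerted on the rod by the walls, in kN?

Unrestrained expansion: δ_free = αΔT L = 13.1×10⁻⁶ × 102 × 2300 = 3.073 mm.
After closing the 1.7 mm clearance, 3.073 − 1.7 = 1.373 mm of expansion remains to be suppressed by the wall.
Compatibility: PL/(AE) = 1.373 mm, so σ = P/A = E × (1.373/2300) = 117 MPa.
Force on the wall = σA = 117 × 1525 mm² = 178.5 kN.

P ≈ 178 kN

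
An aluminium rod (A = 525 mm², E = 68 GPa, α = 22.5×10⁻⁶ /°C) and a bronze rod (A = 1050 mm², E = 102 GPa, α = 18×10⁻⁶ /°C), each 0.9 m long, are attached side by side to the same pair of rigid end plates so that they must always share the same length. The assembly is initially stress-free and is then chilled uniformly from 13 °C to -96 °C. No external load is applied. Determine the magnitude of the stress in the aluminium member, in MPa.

The aluminium has the larger α, so on cooling it would change length more than the bronze if both were free. The rigid plates force a common final length, so the aluminium is put into tension and the bronze into compression, with equal and opposite forces P (no external load).
Setting the final lengths equal and cancelling L: (α₁ − α₂)ΔT = P/(A₁E₁) + P/(A₂E₂).
|α₁ − α₂|·ΔT = 4.5×10⁻⁶ × 109 = 0.0004905.
1/(A₁E₁) + 1/(A₂E₂) = 1/(525×68×10³) + 1/(1050×102×10³) = 3.735×10⁻⁸ N⁻¹.
So P = 0.0004905 / 3.735×10⁻⁸ = 13.13 kN.
σ_{aluminium} = P/A₁ = 13130/525 = 25.02 MPa, tensile.

σ ≈ 25 MPa (tensile)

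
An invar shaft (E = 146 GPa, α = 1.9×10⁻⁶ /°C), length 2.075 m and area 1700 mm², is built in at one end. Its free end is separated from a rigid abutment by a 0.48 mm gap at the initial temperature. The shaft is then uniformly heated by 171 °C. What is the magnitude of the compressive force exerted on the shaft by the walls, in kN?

P ≈ 23.2 kN

If the wall were absent the shaft would grow by αΔT L = 1.9×10⁻⁶ × 171 × 2075 = 0.6742 mm.
After closing the 0.48 mm clearance, 0.6742 − 0.48 = 0.1942 mm of expansion remains to be suppressed by the wall.
So σ = E(δ_free − g)/L = 146×10³ × 0.1942/2075 = 13.66 MPa.
P = σA = 13.66 × 1700 = 23.23 kN.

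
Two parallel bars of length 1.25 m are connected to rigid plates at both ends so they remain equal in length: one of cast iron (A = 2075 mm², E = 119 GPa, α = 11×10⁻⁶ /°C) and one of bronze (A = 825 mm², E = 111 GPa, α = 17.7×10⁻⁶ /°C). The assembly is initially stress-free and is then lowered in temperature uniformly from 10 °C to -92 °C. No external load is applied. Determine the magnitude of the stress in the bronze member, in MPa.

σ ≈ 55.3 MPa (tensile)

Both members must finish at the same length. With the larger α, the bronze tends to over-contract; the plates restrain it, putting the bronze in tension and the cast iron in compression. With no external load the two internal forces are equal and opposite, magnitude P.
Setting the final lengths equal and cancelling L: (α₁ − α₂)ΔT = P/(A₁E₁) + P/(A₂E₂).
|α₁ − α₂|·ΔT = 6.7×10⁻⁶ × 102 = 0.0006834.
1/(A₁E₁) + 1/(A₂E₂) = 1/(2075×119×10³) + 1/(825×111×10³) = 1.497×10⁻⁸ N⁻¹.
P = 0.0006834 / 1.497×10⁻⁸ = 45650 N = 45.65 kN.
σ_{bronze} = P/A₂ = 45650/825 = 55.34 MPa, tensile.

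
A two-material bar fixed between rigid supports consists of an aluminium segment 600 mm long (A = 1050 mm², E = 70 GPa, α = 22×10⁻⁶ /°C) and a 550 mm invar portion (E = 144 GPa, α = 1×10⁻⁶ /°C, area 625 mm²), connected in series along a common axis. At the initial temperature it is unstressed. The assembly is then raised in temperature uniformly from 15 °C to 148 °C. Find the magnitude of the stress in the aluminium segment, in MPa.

If the supports were absent, the total length change would be Σ αᵢΔT Lᵢ = 22×10⁻⁶×133×600 + 1×10⁻⁶×133×550 = 1.829 mm.
Since the ends are fixed, an axial force P builds up, equal in every segment, with P · Σ Lᵢ/(AᵢEᵢ) = δ_free.
The series flexibility is Σ Lᵢ/(AᵢEᵢ) = 600/(1050×70×10³) + 550/(625×144×10³) = 1.427×10⁻⁵ mm/N.
P = 1.829 / 1.427×10⁻⁵ = 128100 N = 128.1 kN, compressive.
σ_{aluminium} = P / A = 128100 / 1050 = 122 MPa.

σ ≈ 122 MPa (compressive)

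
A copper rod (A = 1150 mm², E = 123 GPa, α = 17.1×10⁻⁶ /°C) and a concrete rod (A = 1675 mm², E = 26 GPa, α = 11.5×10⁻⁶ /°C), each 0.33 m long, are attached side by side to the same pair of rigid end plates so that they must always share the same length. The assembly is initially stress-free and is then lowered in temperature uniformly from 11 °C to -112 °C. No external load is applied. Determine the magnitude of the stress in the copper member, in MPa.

σ ≈ 19.9 MPa (tensile)

Equilibrium of a rigid end plate with no external load gives equal and opposite internal forces ±P in the two members. Since α_{copper} > α_{concrete}, cooling drives the copper into tension and the concrete into compression.
Compatibility of the two members (thermal + elastic change equal): (α₁ − α₂)ΔT = P·[1/(A₁E₁) + 1/(A₂E₂)].
|α₁ − α₂|·ΔT = 5.6×10⁻⁶ × 123 = 0.0006888.
1/(A₁E₁) + 1/(A₂E₂) = 1/(1150×123×10³) + 1/(1675×26×10³) = 3.003×10⁻⁸ N⁻¹.
P = 0.0006888 / 3.003×10⁻⁸ = 22940 N = 22.94 kN.
σ_{copper} = P/A₁ = 22940/1150 = 19.94 MPa, tensile.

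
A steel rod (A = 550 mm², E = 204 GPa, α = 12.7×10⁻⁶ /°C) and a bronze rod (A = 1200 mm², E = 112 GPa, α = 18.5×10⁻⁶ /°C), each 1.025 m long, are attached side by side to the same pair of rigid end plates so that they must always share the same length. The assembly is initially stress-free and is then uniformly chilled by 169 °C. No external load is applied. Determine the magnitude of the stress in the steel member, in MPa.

σ ≈ 109 MPa (compressive)

Equilibrium of a rigid end plate with no external load gives equal and opposite internal forces ±P in the two members. Since α_{bronze} > α_{steel}, cooling drives the bronze into tension and the steel into compression.
Setting the final lengths equal and cancelling L: (α₁ − α₂)ΔT = P/(A₁E₁) + P/(A₂E₂).
|α₁ − α₂|·ΔT = 5.8×10⁻⁶ × 169 = 0.0009802.
1/(A₁E₁) + 1/(A₂E₂) = 1/(550×204×10³) + 1/(1200×112×10³) = 1.635×10⁻⁸ N⁻¹.
P = 0.0009802 / 1.635×10⁻⁸ = 59940 N = 59.94 kN.
σ_{steel} = P/A₁ = 59940/550 = 109 MPa, compressive.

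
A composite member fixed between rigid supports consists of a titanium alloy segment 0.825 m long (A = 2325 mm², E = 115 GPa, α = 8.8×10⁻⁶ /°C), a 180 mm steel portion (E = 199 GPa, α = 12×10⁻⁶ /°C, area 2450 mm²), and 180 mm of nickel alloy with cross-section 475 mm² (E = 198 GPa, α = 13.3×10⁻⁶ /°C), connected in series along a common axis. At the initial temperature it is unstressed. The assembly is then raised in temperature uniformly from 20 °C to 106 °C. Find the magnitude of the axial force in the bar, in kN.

P ≈ 189 kN (compressive)

Free thermal expansion of the whole bar: Σ αᵢΔT Lᵢ = 8.8×10⁻⁶×86×825 + 12×10⁻⁶×86×180 + 13.3×10⁻⁶×86×180 = 1.016 mm.
The rigid supports impose zero overall length change; the single axial force P common to all segments must satisfy P Σ Lᵢ/(AᵢEᵢ) = δ_free.
The series flexibility is Σ Lᵢ/(AᵢEᵢ) = 825/(2325×115×10³) + 180/(2450×199×10³) + 180/(475×198×10³) = 5.369×10⁻⁶ mm/N.
P = 1.016 / 5.369×10⁻⁶ = 189200 N = 189.2 kN, compressive.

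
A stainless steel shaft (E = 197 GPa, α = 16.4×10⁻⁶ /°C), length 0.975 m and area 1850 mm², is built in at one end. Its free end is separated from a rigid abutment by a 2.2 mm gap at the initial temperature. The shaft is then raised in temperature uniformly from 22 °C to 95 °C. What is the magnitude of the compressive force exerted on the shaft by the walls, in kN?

P ≈ 0 kN

Unrestrained expansion: δ_free = αΔT L = 16.4×10⁻⁶ × 73 × 975 = 1.167 mm.
Since δ_free = 1.17 mm is less than the 2.2 mm gap, the shaft never touches the wall. No axial force develops.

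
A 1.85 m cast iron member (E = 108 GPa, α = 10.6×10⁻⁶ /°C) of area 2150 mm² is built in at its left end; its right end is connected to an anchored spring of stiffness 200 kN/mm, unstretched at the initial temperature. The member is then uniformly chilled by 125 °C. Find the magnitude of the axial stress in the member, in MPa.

Free thermal contraction: δ_free = αΔT L = 10.6×10⁻⁶ × 125 × 1850 = 2.451 mm.
With a force P in the spring, the elastic change of the member is PL/(AE) and that of the spring is P/k; compatibility requires their sum to equal δ_free.
P [ L/(AE) + 1/k ] = δ_free → P [ 1850/(2150×108×10³) + 1/(200×10³) ] = 2.451.
P = 2.451 / 1.297×10⁻⁵ = 189000 N.
σ = P/A = 189000/2150 = 87.92 MPa.

σ ≈ 87.9 MPa (tensile)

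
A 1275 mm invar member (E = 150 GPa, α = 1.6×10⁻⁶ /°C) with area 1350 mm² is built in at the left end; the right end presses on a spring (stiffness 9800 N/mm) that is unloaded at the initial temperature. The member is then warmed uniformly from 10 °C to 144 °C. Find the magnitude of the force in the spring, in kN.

The unrestrained thermal change is αΔT L = 1.6×10⁻⁶ × 134 × 1275 = 0.2734 mm.
Let P be the compressive force at the spring. The member shortens elastically by PL/(AE) and the spring compresses by P/k; together these equal δ_free.
P [ L/(AE) + 1/k ] = δ_free → P [ 1275/(1350×150×10³) + 1/(9800) ] = 0.2734.
P = 0.2734 / 0.0001083 = 2523 N.

P ≈ 2.52 kN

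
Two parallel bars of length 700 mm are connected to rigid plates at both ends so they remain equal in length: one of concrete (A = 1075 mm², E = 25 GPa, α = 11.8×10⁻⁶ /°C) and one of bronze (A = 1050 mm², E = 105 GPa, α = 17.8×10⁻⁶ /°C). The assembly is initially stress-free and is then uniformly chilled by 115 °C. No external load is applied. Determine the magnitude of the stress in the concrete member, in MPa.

The bronze has the larger α, so on cooling it would change length more than the concrete if both were free. The rigid plates force a common final length, so the bronze is put into tension and the concrete into compression, with equal and opposite forces P (no external load).
Compatibility of the two members (thermal + elastic change equal): (α₁ − α₂)ΔT = P·[1/(A₁E₁) + 1/(A₂E₂)].
|α₁ − α₂|·ΔT = 6×10⁻⁶ × 115 = 0.00069.
1/(A₁E₁) + 1/(A₂E₂) = 1/(1075×25×10³) + 1/(1050×105×10³) = 4.628×10⁻⁸ N⁻¹.
So P = 0.00069 / 4.628×10⁻⁸ = 14.91 kN.
σ_{concrete} = P/A₁ = 14910/1075 = 13.87 MPa, compressive.

σ ≈ 13.9 MPa (compressive)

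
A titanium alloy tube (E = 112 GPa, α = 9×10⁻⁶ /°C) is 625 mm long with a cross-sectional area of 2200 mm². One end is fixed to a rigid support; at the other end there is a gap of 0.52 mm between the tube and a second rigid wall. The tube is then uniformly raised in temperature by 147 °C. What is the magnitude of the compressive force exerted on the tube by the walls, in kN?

P ≈ 121 kN

Unrestrained expansion: δ_free = αΔT L = 9×10⁻⁶ × 147 × 625 = 0.8269 mm.
The gap closes (δ_free > 0.52 mm) and the wall then resists a further 0.8269 − 0.52 = 0.3069 mm of expansion.
That suppressed elongation corresponds to σ = E·Δ/L = 112×10³ × 0.3069/625 = 54.99 MPa.
P = σA = 54.99 × 2200 = 121 kN.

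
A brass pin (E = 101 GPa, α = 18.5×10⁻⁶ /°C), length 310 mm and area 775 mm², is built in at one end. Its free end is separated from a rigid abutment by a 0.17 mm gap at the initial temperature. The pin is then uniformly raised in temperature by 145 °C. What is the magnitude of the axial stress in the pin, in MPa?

Free thermal elongation = αΔT L = 18.5×10⁻⁶ × 145 × 310 = 0.8316 mm.
After closing the 0.17 mm clearance, 0.8316 − 0.17 = 0.6616 mm of expansion remains to be suppressed by the wall.
Compatibility: PL/(AE) = 0.6616 mm, so σ = P/A = E × (0.6616/310) = 215.5 MPa.

σ ≈ 216 MPa (compressive)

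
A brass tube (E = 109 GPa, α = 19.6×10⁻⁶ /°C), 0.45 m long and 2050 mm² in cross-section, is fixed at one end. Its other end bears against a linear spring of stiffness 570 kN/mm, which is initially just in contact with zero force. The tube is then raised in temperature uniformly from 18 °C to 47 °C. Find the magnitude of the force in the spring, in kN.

If the spring were absent the tube would lengthen by αΔT L = 19.6×10⁻⁶ × 29 × 450 = 0.2558 mm.
With a force P in the spring, the elastic change of the tube is PL/(AE) and that of the spring is P/k; compatibility requires their sum to equal δ_free.
So P = δ_free / [L/(AE) + 1/k] = 0.2558 / [ 450/(2050×109×10³) + 1/(570×10³) ].
P = 0.2558 / 3.768×10⁻⁶ = 67880 N.

P ≈ 67.9 kN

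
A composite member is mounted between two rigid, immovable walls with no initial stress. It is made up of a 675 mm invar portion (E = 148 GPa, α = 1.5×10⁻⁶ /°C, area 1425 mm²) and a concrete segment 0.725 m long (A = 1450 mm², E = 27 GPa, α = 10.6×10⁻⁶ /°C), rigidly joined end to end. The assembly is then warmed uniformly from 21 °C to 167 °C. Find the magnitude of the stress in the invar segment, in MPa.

σ ≈ 41 MPa (compressive)

Free thermal expansion of the whole bar: Σ αᵢΔT Lᵢ = 1.5×10⁻⁶×146×675 + 10.6×10⁻⁶×146×725 = 1.27 mm.
The rigid supports impose zero overall length change; the single axial force P common to all segments must satisfy P Σ Lᵢ/(AᵢEᵢ) = δ_free.
Σ Lᵢ/(AᵢEᵢ) = 675/(1425×148×10³) + 725/(1450×27×10³) = 2.172×10⁻⁵ mm/N.
P = 1.27 / 2.172×10⁻⁵ = 58470 N = 58.47 kN, compressive.
σ_{invar} = P / A = 58470 / 1425 = 41.03 MPa.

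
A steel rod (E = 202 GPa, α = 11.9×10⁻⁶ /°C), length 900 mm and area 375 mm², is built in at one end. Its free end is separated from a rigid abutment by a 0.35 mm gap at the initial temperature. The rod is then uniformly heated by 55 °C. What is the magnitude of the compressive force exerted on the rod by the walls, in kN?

P ≈ 20.1 kN

If the wall were absent the rod would grow by αΔT L = 11.9×10⁻⁶ × 55 × 900 = 0.5891 mm.
After closing the 0.35 mm clearance, 0.5891 − 0.35 = 0.2391 mm of expansion remains to be suppressed by the wall.
That suppressed elongation corresponds to σ = E·Δ/L = 202×10³ × 0.2391/900 = 53.65 MPa.
P = σA = 53.65 × 375 = 20.12 kN.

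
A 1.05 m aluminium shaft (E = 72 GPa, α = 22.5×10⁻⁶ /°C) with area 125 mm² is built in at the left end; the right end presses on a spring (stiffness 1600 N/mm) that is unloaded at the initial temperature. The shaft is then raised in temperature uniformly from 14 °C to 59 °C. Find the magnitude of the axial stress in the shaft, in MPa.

σ ≈ 11.5 MPa (compressive)

Free thermal expansion: δ_free = αΔT L = 22.5×10⁻⁶ × 45 × 1050 = 1.063 mm.
Let P be the compressive force at the spring. The shaft shortens elastically by PL/(AE) and the spring compresses by P/k; together these equal δ_free.
So P = δ_free / [L/(AE) + 1/k] = 1.063 / [ 1050/(125×72×10³) + 1/(1600) ].
P = 1.063 / 0.0007417 = 1433 N.
σ = P/A = 1433/125 = 11.47 MPa.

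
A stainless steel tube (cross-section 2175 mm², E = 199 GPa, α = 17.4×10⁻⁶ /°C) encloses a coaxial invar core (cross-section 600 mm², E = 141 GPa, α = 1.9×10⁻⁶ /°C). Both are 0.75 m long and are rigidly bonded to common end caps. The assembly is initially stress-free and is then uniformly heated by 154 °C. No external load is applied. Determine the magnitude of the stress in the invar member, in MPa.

Both members must finish at the same length. With the larger α, the stainless steel tends to over-expand; the plates restrain it, putting the stainless steel in compression and the invar in tension. With no external load the two internal forces are equal and opposite, magnitude P.
Equating the net (thermal + elastic) strains gives |α₁ − α₂|·ΔT = P·[1/(A₁E₁) + 1/(A₂E₂)].
|α₁ − α₂|·ΔT = 15.5×10⁻⁶ × 154 = 0.002387.
1/(A₁E₁) + 1/(A₂E₂) = 1/(2175×199×10³) + 1/(600×141×10³) = 1.413×10⁻⁸ N⁻¹.
So P = 0.002387 / 1.413×10⁻⁸ = 168.9 kN.
σ_{invar} = P/A₂ = 168900/600 = 281.5 MPa, tensile.

σ ≈ 282 MPa (tensile)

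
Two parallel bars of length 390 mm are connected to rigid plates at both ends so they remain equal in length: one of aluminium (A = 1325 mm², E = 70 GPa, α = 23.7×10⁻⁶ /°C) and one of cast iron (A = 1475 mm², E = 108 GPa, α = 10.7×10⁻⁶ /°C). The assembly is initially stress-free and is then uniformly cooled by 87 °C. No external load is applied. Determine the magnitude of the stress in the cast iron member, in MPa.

Both members must finish at the same length. With the larger α, the aluminium tends to over-contract; the plates restrain it, putting the aluminium in tension and the cast iron in compression. With no external load the two internal forces are equal and opposite, magnitude P.
Equating the net (thermal + elastic) strains gives |α₁ − α₂|·ΔT = P·[1/(A₁E₁) + 1/(A₂E₂)].
|α₁ − α₂|·ΔT = 13×10⁻⁶ × 87 = 0.001131.
1/(A₁E₁) + 1/(A₂E₂) = 1/(1325×70×10³) + 1/(1475×108×10³) = 1.706×10⁻⁸ N⁻¹.
So P = 0.001131 / 1.706×10⁻⁸ = 66.3 kN.
σ_{cast iron} = P/A₂ = 66300/1475 = 44.95 MPa, compressive.

σ ≈ 44.9 MPa (compressive)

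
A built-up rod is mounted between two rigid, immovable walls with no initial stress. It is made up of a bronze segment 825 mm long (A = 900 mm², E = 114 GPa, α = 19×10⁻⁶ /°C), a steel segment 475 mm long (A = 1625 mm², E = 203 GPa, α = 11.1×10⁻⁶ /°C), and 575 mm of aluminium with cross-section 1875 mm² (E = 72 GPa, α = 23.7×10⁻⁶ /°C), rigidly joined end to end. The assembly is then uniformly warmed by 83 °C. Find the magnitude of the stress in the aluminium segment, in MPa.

If the supports were absent, the total length change would be Σ αᵢΔT Lᵢ = 19×10⁻⁶×83×825 + 11.1×10⁻⁶×83×475 + 23.7×10⁻⁶×83×575 = 2.87 mm.
Since the ends are fixed, an axial force P builds up, equal in every segment, with P · Σ Lᵢ/(AᵢEᵢ) = δ_free.
The series flexibility is Σ Lᵢ/(AᵢEᵢ) = 825/(900×114×10³) + 475/(1625×203×10³) + 575/(1875×72×10³) = 1.374×10⁻⁵ mm/N.
So P = 2.87 / 1.374×10⁻⁵ = 208.9 kN, compressive.
σ_{aluminium} = P / A = 208900 / 1875 = 111.4 MPa.

σ ≈ 111 MPa (compressive)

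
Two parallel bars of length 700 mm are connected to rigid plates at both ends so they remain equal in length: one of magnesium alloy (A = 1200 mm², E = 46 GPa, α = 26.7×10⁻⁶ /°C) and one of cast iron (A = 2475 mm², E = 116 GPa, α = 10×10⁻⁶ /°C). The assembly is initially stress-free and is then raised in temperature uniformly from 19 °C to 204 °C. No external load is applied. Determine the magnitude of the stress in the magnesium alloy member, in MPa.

σ ≈ 119 MPa (compressive)

Equilibrium of a rigid end plate with no external load gives equal and opposite internal forces ±P in the two members. Since α_{magnesium alloy} > α_{cast iron}, heating drives the magnesium alloy into compression and the cast iron into tension.
Equating the net (thermal + elastic) strains gives |α₁ − α₂|·ΔT = P·[1/(A₁E₁) + 1/(A₂E₂)].
|α₁ − α₂|·ΔT = 16.7×10⁻⁶ × 185 = 0.003089.
1/(A₁E₁) + 1/(A₂E₂) = 1/(1200×46×10³) + 1/(2475×116×10³) = 2.16×10⁻⁸ N⁻¹.
P = 0.003089 / 2.16×10⁻⁸ = 143000 N = 143 kN.
σ_{magnesium alloy} = P/A₁ = 143000/1200 = 119.2 MPa, compressive.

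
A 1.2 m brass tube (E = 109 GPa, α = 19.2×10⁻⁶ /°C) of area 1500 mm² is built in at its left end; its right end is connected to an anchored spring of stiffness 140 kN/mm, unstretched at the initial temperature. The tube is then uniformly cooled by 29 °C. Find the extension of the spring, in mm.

δ ≈ 0.33 mm

If the spring were absent the tube would shorten by αΔT L = 19.2×10⁻⁶ × 29 × 1200 = 0.6682 mm.
Let P be the tensile force in the spring. The tube extends elastically by PL/(AE) and the spring stretches by P/k; together these equal δ_free.
P [ L/(AE) + 1/k ] = δ_free → P [ 1200/(1500×109×10³) + 1/(140×10³) ] = 0.6682.
P = 0.6682 / 1.448×10⁻⁵ = 46140 N.
Spring extension = P/k = 46140/(140×10³) = 0.3295 mm.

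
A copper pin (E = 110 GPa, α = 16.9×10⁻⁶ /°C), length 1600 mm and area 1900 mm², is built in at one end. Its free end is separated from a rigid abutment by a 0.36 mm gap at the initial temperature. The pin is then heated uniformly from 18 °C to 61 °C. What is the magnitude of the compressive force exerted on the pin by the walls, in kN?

P ≈ 105 kN

Unrestrained expansion: δ_free = αΔT L = 16.9×10⁻⁶ × 43 × 1600 = 1.163 mm.
The gap closes (δ_free > 0.36 mm) and the wall then resists a further 1.163 − 0.36 = 0.8027 mm of expansion.
That suppressed elongation corresponds to σ = E·Δ/L = 110×10³ × 0.8027/1600 = 55.19 MPa.
Force on the wall = σA = 55.19 × 1900 mm² = 104.9 kN.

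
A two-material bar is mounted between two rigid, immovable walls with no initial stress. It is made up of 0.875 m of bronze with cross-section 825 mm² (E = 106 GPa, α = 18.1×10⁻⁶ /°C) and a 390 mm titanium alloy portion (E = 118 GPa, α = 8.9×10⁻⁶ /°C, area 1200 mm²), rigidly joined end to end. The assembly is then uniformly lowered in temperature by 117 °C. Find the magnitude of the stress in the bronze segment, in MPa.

Free thermal contraction of the whole bar: Σ αᵢΔT Lᵢ = 18.1×10⁻⁶×117×875 + 8.9×10⁻⁶×117×390 = 2.259 mm.
Since the ends are fixed, an axial force P builds up, equal in every segment, with P · Σ Lᵢ/(AᵢEᵢ) = δ_free.
The series flexibility is Σ Lᵢ/(AᵢEᵢ) = 875/(825×106×10³) + 390/(1200×118×10³) = 1.276×10⁻⁵ mm/N.
P = 2.259 / 1.276×10⁻⁵ = 177000 N = 177 kN, tensile.
σ_{bronze} = P / A = 177000 / 825 = 214.6 MPa.

σ ≈ 215 MPa (tensile)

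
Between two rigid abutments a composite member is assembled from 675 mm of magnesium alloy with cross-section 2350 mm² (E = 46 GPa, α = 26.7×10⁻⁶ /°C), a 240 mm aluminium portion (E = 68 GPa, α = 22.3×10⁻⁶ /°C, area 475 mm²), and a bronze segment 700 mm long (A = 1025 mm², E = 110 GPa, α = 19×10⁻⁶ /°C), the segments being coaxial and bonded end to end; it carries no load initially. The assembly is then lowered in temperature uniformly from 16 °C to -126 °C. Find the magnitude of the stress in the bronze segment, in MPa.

σ ≈ 256 MPa (tensile)

Free thermal contraction of the whole bar: Σ αᵢΔT Lᵢ = 26.7×10⁻⁶×142×675 + 22.3×10⁻⁶×142×240 + 19×10⁻⁶×142×700 = 5.208 mm.
The walls prevent any net length change, so an axial force P (same in every segment) develops. Compatibility: P · Σ Lᵢ/(AᵢEᵢ) = δ_free.
The series flexibility is Σ Lᵢ/(AᵢEᵢ) = 675/(2350×46×10³) + 240/(475×68×10³) + 700/(1025×110×10³) = 1.988×10⁻⁵ mm/N.
So P = 5.208 / 1.988×10⁻⁵ = 261.9 kN, tensile.
σ_{bronze} = P / A = 261900 / 1025 = 255.5 MPa.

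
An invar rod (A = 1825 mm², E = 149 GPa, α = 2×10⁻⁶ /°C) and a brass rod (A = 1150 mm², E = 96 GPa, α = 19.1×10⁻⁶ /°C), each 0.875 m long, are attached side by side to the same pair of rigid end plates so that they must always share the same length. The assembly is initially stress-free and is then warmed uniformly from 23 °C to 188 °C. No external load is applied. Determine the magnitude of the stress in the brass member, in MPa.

σ ≈ 193 MPa (compressive)

The brass has the larger α, so on heating it would change length more than the invar if both were free. The rigid plates force a common final length, so the brass is put into compression and the invar into tension, with equal and opposite forces P (no external load).
Setting the final lengths equal and cancelling L: (α₁ − α₂)ΔT = P/(A₁E₁) + P/(A₂E₂).
|α₁ − α₂|·ΔT = 17.1×10⁻⁶ × 165 = 0.002822.
1/(A₁E₁) + 1/(A₂E₂) = 1/(1825×149×10³) + 1/(1150×96×10³) = 1.274×10⁻⁸ N⁻¹.
So P = 0.002822 / 1.274×10⁻⁸ = 221.5 kN.
σ_{brass} = P/A₂ = 221500/1150 = 192.6 MPa, compressive.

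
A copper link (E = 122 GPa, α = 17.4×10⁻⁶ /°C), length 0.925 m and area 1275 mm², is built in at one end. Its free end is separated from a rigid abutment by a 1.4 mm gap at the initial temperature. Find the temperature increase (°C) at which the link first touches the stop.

The gap closes when αΔT L = 1.4 mm, since the link is still unstressed at that instant.
ΔT = 1.4 / (17.4×10⁻⁶ × 925) = 86.98 °C.

ΔT ≈ 87 °C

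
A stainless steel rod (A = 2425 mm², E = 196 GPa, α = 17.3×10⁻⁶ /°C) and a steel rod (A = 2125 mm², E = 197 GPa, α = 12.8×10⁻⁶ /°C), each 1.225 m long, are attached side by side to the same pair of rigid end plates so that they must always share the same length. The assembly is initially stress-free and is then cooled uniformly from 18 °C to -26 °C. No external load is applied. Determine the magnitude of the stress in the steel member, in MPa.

Both members must finish at the same length. With the larger α, the stainless steel tends to over-contract; the plates restrain it, putting the stainless steel in tension and the steel in compression. With no external load the two internal forces are equal and opposite, magnitude P.
Compatibility of the two members (thermal + elastic change equal): (α₁ − α₂)ΔT = P·[1/(A₁E₁) + 1/(A₂E₂)].
|α₁ − α₂|·ΔT = 4.5×10⁻⁶ × 44 = 0.000198.
1/(A₁E₁) + 1/(A₂E₂) = 1/(2425×196×10³) + 1/(2125×197×10³) = 4.493×10⁻⁹ N⁻¹.
P = 0.000198 / 4.493×10⁻⁹ = 44070 N = 44.07 kN.
σ_{steel} = P/A₂ = 44070/2125 = 20.74 MPa, compressive.

σ ≈ 20.7 MPa (compressive)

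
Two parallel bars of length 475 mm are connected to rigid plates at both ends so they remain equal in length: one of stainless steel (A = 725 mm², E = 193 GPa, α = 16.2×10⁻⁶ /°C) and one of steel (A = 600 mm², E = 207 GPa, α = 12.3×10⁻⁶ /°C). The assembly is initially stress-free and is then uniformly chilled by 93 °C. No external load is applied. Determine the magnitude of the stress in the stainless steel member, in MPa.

σ ≈ 32.9 MPa (tensile)

Equilibrium of a rigid end plate with no external load gives equal and opposite internal forces ±P in the two members. Since α_{stainless steel} > α_{steel}, cooling drives the stainless steel into tension and the steel into compression.
Compatibility of the two members (thermal + elastic change equal): (α₁ − α₂)ΔT = P·[1/(A₁E₁) + 1/(A₂E₂)].
|α₁ − α₂|·ΔT = 3.9×10⁻⁶ × 93 = 0.0003627.
1/(A₁E₁) + 1/(A₂E₂) = 1/(725×193×10³) + 1/(600×207×10³) = 1.52×10⁻⁸ N⁻¹.
P = 0.0003627 / 1.52×10⁻⁸ = 23860 N = 23.86 kN.
σ_{stainless steel} = P/A₁ = 23860/725 = 32.92 MPa, tensile.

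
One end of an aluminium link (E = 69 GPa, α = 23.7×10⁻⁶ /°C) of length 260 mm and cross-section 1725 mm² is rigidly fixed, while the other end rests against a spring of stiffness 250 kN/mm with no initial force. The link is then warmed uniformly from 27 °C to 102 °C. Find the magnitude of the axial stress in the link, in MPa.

The unrestrained thermal change is αΔT L = 23.7×10⁻⁶ × 75 × 260 = 0.4621 mm.
With a force P in the spring, the elastic change of the link is PL/(AE) and that of the spring is P/k; compatibility requires their sum to equal δ_free.
P [ L/(AE) + 1/k ] = δ_free → P [ 260/(1725×69×10³) + 1/(250×10³) ] = 0.4621.
P = 0.4621 / 6.184×10⁻⁶ = 74730 N.
σ = P/A = 74730/1725 = 43.32 MPa.

σ ≈ 43.3 MPa (compressive)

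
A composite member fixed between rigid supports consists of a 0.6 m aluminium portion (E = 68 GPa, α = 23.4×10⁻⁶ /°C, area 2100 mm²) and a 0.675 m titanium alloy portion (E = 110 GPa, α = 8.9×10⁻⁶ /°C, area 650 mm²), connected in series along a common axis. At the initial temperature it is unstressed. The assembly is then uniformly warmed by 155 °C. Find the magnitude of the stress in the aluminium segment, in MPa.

σ ≈ 108 MPa (compressive)

With the walls removed the bar would change length by δ_free = Σ αᵢΔT Lᵢ = 23.4×10⁻⁶×155×600 + 8.9×10⁻⁶×155×675 = 3.107 mm.
The rigid supports impose zero overall length change; the single axial force P common to all segments must satisfy P Σ Lᵢ/(AᵢEᵢ) = δ_free.
Σ Lᵢ/(AᵢEᵢ) = 600/(2100×68×10³) + 675/(650×110×10³) = 1.364×10⁻⁵ mm/N.
So P = 3.107 / 1.364×10⁻⁵ = 227.8 kN, compressive.
σ_{aluminium} = P / A = 227800 / 2100 = 108.5 MPa.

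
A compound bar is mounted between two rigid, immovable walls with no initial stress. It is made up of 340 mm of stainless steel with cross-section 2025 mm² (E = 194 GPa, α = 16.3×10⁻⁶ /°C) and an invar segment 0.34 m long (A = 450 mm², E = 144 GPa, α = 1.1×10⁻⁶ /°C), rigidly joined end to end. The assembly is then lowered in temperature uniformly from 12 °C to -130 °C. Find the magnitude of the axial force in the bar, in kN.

P ≈ 137 kN (tensile)

With the walls removed the bar would change length by δ_free = Σ αᵢΔT Lᵢ = 16.3×10⁻⁶×142×340 + 1.1×10⁻⁶×142×340 = 0.8401 mm.
The rigid supports impose zero overall length change; the single axial force P common to all segments must satisfy P Σ Lᵢ/(AᵢEᵢ) = δ_free.
Σ Lᵢ/(AᵢEᵢ) = 340/(2025×194×10³) + 340/(450×144×10³) = 6.112×10⁻⁶ mm/N.
P = 0.8401 / 6.112×10⁻⁶ = 137400 N = 137.4 kN, tensile.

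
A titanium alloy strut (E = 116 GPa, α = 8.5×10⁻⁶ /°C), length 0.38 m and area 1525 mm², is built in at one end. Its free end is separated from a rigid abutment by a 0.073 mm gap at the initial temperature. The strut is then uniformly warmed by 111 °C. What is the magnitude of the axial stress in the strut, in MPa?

Unrestrained expansion: δ_free = αΔT L = 8.5×10⁻⁶ × 111 × 380 = 0.3585 mm.
The gap closes (δ_free > 0.073 mm) and the wall then resists a further 0.3585 − 0.073 = 0.2855 mm of expansion.
Compatibility: PL/(AE) = 0.2855 mm, so σ = P/A = E × (0.2855/380) = 87.16 MPa.

σ ≈ 87.2 MPa (compressive)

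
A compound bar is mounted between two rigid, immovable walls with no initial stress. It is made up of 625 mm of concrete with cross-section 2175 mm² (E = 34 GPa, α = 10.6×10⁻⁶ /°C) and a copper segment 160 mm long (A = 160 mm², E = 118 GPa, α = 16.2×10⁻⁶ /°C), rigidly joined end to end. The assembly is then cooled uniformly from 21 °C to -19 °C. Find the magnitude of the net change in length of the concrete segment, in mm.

With the walls removed the bar would change length by δ_free = Σ αᵢΔT Lᵢ = 10.6×10⁻⁶×40×625 + 16.2×10⁻⁶×40×160 = 0.3687 mm.
Since the ends are fixed, an axial force P builds up, equal in every segment, with P · Σ Lᵢ/(AᵢEᵢ) = δ_free.
The series flexibility is Σ Lᵢ/(AᵢEᵢ) = 625/(2175×34×10³) + 160/(160×118×10³) = 1.693×10⁻⁵ mm/N.
P = 0.3687 / 1.693×10⁻⁵ = 21780 N = 21.78 kN, tensile.
For the concrete segment, free thermal change = 10.6×10⁻⁶×40×625 = 0.265 mm and elastic change from P = 21780×625/(2175×34×10³) = 0.1841 mm; these oppose, so the net change is 0.0809 mm (segment shortens).

|ΔL| ≈ 0.0809 mm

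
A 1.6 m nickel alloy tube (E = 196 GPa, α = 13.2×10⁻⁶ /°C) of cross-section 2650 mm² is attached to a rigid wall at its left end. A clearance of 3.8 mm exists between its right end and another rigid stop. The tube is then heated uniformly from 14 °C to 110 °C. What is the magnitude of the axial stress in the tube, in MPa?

σ ≈ 0 MPa

Free thermal elongation = αΔT L = 13.2×10⁻⁶ × 96 × 1600 = 2.028 mm.
This is smaller than the 3.8 mm clearance, so the tube expands freely without reaching the stop — the stress is zero.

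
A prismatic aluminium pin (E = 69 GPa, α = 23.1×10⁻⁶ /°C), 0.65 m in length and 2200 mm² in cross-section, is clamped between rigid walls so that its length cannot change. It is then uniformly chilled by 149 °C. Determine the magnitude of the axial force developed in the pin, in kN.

P ≈ 522 kN (tensile)

The ends cannot move, so σ = EαΔT = 69×10³ × 23.1×10⁻⁶ × 149 = 237.5 MPa.
Then P = σA = 237.5 × 2200 mm² = 522.5 kN, tensile.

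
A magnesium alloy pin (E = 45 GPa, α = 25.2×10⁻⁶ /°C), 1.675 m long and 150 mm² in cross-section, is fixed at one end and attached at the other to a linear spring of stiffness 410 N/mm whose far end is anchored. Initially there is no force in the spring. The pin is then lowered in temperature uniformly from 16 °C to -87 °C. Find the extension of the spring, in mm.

The unrestrained thermal change is αΔT L = 25.2×10⁻⁶ × 103 × 1675 = 4.348 mm.
With a force P in the spring, the elastic change of the pin is PL/(AE) and that of the spring is P/k; compatibility requires their sum to equal δ_free.
P [ L/(AE) + 1/k ] = δ_free → P [ 1675/(150×45×10³) + 1/(410) ] = 4.348.
P = 4.348 / 0.002687 = 1618 N.
Spring extension = P/k = 1618/(410) = 3.946 mm.

δ ≈ 3.95 mm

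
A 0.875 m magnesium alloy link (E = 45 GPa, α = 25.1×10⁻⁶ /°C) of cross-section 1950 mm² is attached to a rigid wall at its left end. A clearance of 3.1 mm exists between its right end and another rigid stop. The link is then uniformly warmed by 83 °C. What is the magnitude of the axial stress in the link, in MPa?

Unrestrained expansion: δ_free = αΔT L = 25.1×10⁻⁶ × 83 × 875 = 1.823 mm.
This is smaller than the 3.1 mm clearance, so the link expands freely without reaching the stop — the stress is zero.

σ ≈ 0 MPa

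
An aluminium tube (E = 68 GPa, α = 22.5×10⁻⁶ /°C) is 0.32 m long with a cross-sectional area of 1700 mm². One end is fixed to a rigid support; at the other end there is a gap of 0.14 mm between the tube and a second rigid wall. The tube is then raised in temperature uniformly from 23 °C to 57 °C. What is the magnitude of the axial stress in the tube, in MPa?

σ ≈ 22.3 MPa (compressive)

If the wall were absent the tube would grow by αΔT L = 22.5×10⁻⁶ × 34 × 320 = 0.2448 mm.
After closing the 0.14 mm clearance, 0.2448 − 0.14 = 0.1048 mm of expansion remains to be suppressed by the wall.
So σ = E(δ_free − g)/L = 68×10³ × 0.1048/320 = 22.27 MPa.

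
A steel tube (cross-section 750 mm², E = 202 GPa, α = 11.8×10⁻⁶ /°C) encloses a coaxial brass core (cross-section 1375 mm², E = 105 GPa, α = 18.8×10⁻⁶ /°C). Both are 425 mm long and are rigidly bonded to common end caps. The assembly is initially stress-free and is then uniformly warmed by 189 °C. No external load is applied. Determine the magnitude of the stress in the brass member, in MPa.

Both members must finish at the same length. With the larger α, the brass tends to over-expand; the plates restrain it, putting the brass in compression and the steel in tension. With no external load the two internal forces are equal and opposite, magnitude P.
Compatibility of the two members (thermal + elastic change equal): (α₁ − α₂)ΔT = P·[1/(A₁E₁) + 1/(A₂E₂)].
|α₁ − α₂|·ΔT = 7×10⁻⁶ × 189 = 0.001323.
1/(A₁E₁) + 1/(A₂E₂) = 1/(750×202×10³) + 1/(1375×105×10³) = 1.353×10⁻⁸ N⁻¹.
So P = 0.001323 / 1.353×10⁻⁸ = 97.8 kN.
σ_{brass} = P/A₂ = 97800/1375 = 71.13 MPa, compressive.

σ ≈ 71.1 MPa (compressive)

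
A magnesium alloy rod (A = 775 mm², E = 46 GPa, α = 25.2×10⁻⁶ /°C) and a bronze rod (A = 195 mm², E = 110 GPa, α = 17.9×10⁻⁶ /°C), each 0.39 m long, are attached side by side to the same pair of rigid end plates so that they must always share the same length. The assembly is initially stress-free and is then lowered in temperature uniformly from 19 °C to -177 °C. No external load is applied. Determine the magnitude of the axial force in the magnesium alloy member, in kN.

Both members must finish at the same length. With the larger α, the magnesium alloy tends to over-contract; the plates restrain it, putting the magnesium alloy in tension and the bronze in compression. With no external load the two internal forces are equal and opposite, magnitude P.
Compatibility of the two members (thermal + elastic change equal): (α₁ − α₂)ΔT = P·[1/(A₁E₁) + 1/(A₂E₂)].
|α₁ − α₂|·ΔT = 7.3×10⁻⁶ × 196 = 0.001431.
1/(A₁E₁) + 1/(A₂E₂) = 1/(775×46×10³) + 1/(195×110×10³) = 7.467×10⁻⁸ N⁻¹.
So P = 0.001431 / 7.467×10⁻⁸ = 19.16 kN.

P ≈ 19.2 kN (tensile in the magnesium alloy)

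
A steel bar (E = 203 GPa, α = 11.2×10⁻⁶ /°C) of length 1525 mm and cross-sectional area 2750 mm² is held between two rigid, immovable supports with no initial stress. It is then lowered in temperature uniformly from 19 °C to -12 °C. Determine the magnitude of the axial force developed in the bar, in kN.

Full restraint means ε = 0, so the stress is σ = EαΔT = 203×10³ × 11.2×10⁻⁶ × 31 = 70.48 MPa.
Then P = σA = 70.48 × 2750 mm² = 193.8 kN, tensile.

P ≈ 194 kN (tensile)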